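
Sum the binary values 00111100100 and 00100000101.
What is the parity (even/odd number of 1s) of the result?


00111100100 = 484
00100000101 = 261
Sum = 745 = 1011101001
1s count = 6

even parity (6 ones in 1011101001)


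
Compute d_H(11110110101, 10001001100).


XOR: 01111111001
Count of 1s: 8

8


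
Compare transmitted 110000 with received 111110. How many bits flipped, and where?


XOR: 001110

3 error(s) at position(s): 2, 3, 4


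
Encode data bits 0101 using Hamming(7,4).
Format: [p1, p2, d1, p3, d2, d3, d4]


Parity bits: p1=0, p2=1, p3=0

0100101


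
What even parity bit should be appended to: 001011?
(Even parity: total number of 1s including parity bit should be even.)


Number of 1s in data: 3
Parity bit: 1

1


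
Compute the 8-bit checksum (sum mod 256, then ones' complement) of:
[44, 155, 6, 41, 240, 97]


Sum = 583 mod 256 = 71
Complement = 184

184


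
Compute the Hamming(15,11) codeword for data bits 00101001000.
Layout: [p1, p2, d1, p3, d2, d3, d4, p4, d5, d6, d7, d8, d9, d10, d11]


Parity bits: p1=1, p2=1, p3=0, p4=0

110001001001000


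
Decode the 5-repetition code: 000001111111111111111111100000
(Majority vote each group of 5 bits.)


Groups: 00000, 11111, 11111, 11111, 11111, 00000
Majority votes: 011110

011110


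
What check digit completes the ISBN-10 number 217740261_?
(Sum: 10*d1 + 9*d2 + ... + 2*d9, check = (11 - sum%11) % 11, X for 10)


Weighted sum: 186
186 mod 11 = 10

Check digit: 1


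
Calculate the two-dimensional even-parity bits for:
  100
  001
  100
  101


Row parities: 1110
Column parities: 100

Row P: 1110, Col P: 100, Corner: 1


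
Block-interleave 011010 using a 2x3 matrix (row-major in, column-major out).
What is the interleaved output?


Matrix:
  011
  010
Read columns: 001110

001110


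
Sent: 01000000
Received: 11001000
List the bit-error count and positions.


XOR: 10001000

2 error(s) at position(s): 0, 4


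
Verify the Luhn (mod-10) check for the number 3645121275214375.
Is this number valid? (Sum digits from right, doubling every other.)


Luhn sum = 69
69 mod 10 = 9

Invalid (Luhn sum mod 10 = 9)


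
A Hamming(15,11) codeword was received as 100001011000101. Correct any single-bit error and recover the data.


Syndrome = 4: error at position 4

Data: 00101000101 (corrected bit 4)


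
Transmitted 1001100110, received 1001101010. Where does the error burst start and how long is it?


XOR: 0000001100

Burst at position 6, length 2


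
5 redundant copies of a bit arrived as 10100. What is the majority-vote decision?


Ones: 2 out of 5
Threshold: 3

0 (2/5 voted 1)


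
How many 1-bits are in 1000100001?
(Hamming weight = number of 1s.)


Counting 1s in 1000100001

3


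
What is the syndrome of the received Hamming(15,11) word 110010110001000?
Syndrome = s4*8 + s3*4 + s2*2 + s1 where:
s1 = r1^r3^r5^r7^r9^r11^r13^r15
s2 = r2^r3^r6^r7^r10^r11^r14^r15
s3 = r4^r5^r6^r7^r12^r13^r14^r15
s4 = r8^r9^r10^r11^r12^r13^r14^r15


s1=1, s2=0, s3=1, s4=0

Syndrome = 5 (error at position 5)


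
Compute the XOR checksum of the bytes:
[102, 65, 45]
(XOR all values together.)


XOR chain: 102 ^ 65 ^ 45 = 10

10


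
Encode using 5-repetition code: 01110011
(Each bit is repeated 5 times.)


Each bit -> 5 copies

0000011111111111111100000000001111111111


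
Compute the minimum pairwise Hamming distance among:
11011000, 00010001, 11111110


Comparing all pairs, minimum distance: 3
Can detect 2 errors, correct 1 errors

3


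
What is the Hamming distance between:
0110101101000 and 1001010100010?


XOR: 1111111001010
Count of 1s: 9

9


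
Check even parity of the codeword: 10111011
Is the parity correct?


Number of 1s: 6

Yes, parity is correct (6 ones)


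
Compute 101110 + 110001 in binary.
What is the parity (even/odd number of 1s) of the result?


101110 = 46
110001 = 49
Sum = 95 = 1011111
1s count = 6

even parity (6 ones in 1011111)


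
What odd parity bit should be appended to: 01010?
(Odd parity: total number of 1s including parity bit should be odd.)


Number of 1s in data: 2
Parity bit: 1

1


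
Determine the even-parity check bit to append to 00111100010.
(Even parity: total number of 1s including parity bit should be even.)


Number of 1s in data: 5
Parity bit: 1

1


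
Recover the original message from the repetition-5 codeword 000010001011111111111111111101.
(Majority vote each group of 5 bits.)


Groups: 00001, 00010, 11111, 11111, 11111, 11101
Majority votes: 001111

001111


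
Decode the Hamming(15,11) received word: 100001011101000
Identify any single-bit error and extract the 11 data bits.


Syndrome = 0: no error detected

Data: 00101101000 (no errors)


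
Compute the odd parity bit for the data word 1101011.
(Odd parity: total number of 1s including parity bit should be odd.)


Number of 1s in data: 5
Parity bit: 0

0


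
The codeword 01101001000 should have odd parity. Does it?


Number of 1s: 4

No, parity error (4 ones)


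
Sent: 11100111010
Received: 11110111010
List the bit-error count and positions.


XOR: 00010000000

1 error(s) at position(s): 3


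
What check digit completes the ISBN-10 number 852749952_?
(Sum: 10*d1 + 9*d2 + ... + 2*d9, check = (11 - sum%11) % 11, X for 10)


Weighted sum: 314
314 mod 11 = 6

Check digit: 5


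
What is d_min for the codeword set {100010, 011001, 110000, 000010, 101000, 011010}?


Comparing all pairs, minimum distance: 1
Can detect 0 errors, correct 0 errors

1


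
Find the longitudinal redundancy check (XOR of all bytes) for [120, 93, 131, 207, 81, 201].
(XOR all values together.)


XOR chain: 120 ^ 93 ^ 131 ^ 207 ^ 81 ^ 201 = 241

241


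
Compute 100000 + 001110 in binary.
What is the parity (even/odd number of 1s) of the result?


100000 = 32
001110 = 14
Sum = 46 = 101110
1s count = 4

even parity (4 ones in 101110)


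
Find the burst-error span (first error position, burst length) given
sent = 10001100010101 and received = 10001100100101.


XOR: 00000000110000

Burst at position 8, length 2


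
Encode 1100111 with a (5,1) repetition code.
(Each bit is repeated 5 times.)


Each bit -> 5 copies

11111111110000000000111111111111111


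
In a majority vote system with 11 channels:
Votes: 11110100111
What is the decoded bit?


Ones: 8 out of 11
Threshold: 6

1 (8/11 voted 1)


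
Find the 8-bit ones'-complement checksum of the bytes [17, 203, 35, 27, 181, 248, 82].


Sum = 793 mod 256 = 25
Complement = 230

230


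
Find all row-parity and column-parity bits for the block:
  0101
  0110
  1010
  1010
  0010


Row parities: 00001
Column parities: 0001

Row P: 00001, Col P: 0001, Corner: 1


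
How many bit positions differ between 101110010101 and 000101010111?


XOR: 101011000010
Count of 1s: 5

5


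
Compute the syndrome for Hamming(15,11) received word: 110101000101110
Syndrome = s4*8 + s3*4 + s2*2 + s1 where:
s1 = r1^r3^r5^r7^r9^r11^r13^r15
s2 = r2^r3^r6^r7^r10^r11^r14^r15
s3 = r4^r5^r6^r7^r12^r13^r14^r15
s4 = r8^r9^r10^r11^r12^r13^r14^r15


s1=0, s2=0, s3=1, s4=0

Syndrome = 4 (error at position 4)


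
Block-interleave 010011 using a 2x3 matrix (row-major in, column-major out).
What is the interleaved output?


Matrix:
  010
  011
Read columns: 001101

001101


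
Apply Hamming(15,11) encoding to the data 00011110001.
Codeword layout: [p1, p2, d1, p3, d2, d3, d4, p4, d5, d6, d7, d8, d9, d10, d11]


Parity bits: p1=0, p2=0, p3=0, p4=0

000000101110001


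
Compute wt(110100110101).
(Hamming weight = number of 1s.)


Counting 1s in 110100110101

7


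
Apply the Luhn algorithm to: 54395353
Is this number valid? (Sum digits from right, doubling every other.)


Luhn sum = 28
28 mod 10 = 8

Invalid (Luhn sum mod 10 = 8)


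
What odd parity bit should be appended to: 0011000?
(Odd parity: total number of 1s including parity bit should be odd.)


Number of 1s in data: 2
Parity bit: 1

1


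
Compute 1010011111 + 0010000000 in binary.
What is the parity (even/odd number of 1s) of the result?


1010011111 = 671
0010000000 = 128
Sum = 799 = 1100011111
1s count = 7

odd parity (7 ones in 1100011111)


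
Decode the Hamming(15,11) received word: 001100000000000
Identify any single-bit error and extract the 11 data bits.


Syndrome = 7: error at position 7

Data: 10010000000 (corrected bit 7)


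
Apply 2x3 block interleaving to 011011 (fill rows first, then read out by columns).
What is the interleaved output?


Matrix:
  011
  011
Read columns: 001111

001111


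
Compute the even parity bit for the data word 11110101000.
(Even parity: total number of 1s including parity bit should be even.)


Number of 1s in data: 6
Parity bit: 0

0


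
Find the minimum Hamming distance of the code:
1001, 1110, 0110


Comparing all pairs, minimum distance: 1
Can detect 0 errors, correct 0 errors

1


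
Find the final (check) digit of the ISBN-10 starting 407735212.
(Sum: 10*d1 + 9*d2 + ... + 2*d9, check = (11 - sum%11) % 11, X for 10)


Weighted sum: 203
203 mod 11 = 5

Check digit: 6


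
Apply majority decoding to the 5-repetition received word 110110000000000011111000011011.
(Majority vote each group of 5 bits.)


Groups: 11011, 00000, 00000, 01111, 10000, 11011
Majority votes: 100101

100101


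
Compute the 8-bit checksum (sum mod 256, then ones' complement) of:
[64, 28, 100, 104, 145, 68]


Sum = 509 mod 256 = 253
Complement = 2

2


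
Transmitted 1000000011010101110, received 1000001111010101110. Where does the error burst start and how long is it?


XOR: 0000001100000000000

Burst at position 6, length 2


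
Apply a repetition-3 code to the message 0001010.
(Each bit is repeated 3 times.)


Each bit -> 3 copies

000000000111000111000


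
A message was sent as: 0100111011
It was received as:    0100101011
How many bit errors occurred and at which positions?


XOR: 0000010000

1 error(s) at position(s): 5


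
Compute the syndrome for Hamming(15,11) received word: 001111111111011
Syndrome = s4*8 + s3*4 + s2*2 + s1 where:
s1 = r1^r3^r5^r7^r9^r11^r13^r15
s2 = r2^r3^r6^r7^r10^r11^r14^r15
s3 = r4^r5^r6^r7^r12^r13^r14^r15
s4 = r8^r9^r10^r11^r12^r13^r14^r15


s1=0, s2=1, s3=1, s4=1

Syndrome = 14 (error at position 14)


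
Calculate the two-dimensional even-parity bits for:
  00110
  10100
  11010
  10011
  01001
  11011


Row parities: 001100
Column parities: 01001

Row P: 001100, Col P: 01001, Corner: 0


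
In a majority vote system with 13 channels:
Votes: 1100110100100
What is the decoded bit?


Ones: 6 out of 13
Threshold: 7

0 (6/13 voted 1)


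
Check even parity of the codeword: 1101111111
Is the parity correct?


Number of 1s: 9

No, parity error (9 ones)


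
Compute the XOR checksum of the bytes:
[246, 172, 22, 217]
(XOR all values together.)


XOR chain: 246 ^ 172 ^ 22 ^ 217 = 149

149


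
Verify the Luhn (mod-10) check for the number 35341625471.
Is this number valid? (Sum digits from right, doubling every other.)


Luhn sum = 32
32 mod 10 = 2

Invalid (Luhn sum mod 10 = 2)


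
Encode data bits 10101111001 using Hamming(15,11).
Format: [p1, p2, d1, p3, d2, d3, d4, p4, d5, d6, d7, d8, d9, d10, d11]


Parity bits: p1=0, p2=1, p3=1, p4=1

011101011111001


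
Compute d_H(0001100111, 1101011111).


XOR: 1100111000
Count of 1s: 5

5


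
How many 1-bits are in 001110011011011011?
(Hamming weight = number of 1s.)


Counting 1s in 001110011011011011

11


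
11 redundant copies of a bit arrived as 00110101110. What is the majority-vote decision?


Ones: 6 out of 11
Threshold: 6

1 (6/11 voted 1)


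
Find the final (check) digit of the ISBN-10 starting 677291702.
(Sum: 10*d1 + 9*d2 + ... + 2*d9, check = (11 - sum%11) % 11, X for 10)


Weighted sum: 284
284 mod 11 = 9

Check digit: 2


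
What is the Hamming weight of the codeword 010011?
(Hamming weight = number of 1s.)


Counting 1s in 010011

3


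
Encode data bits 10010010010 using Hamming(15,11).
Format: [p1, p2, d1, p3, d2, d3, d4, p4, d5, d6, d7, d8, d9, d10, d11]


Parity bits: p1=1, p2=0, p3=0, p4=0

101000100010010


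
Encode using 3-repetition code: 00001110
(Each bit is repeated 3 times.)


Each bit -> 3 copies

000000000000111111111000


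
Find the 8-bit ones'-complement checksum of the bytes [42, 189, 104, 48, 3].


Sum = 386 mod 256 = 130
Complement = 125

125


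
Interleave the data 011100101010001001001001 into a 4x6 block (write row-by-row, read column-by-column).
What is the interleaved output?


Matrix:
  011100
  101010
  001001
  001001
Read columns: 010010001111100001000011

010010001111100001000011


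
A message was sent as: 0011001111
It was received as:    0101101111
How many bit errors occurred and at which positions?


XOR: 0110100000

3 error(s) at position(s): 1, 2, 4


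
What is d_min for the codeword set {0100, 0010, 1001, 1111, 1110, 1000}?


Comparing all pairs, minimum distance: 1
Can detect 0 errors, correct 0 errors

1


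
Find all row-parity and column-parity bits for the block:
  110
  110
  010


Row parities: 001
Column parities: 010

Row P: 001, Col P: 010, Corner: 1


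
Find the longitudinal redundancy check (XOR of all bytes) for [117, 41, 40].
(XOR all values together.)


XOR chain: 117 ^ 41 ^ 40 = 116

116


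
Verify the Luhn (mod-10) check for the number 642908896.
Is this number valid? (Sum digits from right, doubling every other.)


Luhn sum = 55
55 mod 10 = 5

Invalid (Luhn sum mod 10 = 5)


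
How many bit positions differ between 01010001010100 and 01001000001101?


XOR: 00011001011001
Count of 1s: 6

6


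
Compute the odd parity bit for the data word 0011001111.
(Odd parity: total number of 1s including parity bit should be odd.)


Number of 1s in data: 6
Parity bit: 1

1


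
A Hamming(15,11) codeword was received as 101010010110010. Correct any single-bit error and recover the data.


Syndrome = 0: no error detected

Data: 11000110010 (no errors)


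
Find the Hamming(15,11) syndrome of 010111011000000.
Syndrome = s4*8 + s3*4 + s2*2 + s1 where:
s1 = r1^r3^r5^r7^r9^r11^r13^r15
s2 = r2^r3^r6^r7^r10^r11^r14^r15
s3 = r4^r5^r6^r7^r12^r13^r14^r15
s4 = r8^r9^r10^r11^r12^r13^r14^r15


s1=0, s2=0, s3=1, s4=0

Syndrome = 4 (error at position 4)


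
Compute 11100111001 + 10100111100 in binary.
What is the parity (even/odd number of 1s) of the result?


11100111001 = 1849
10100111100 = 1340
Sum = 3189 = 110001110101
1s count = 7

odd parity (7 ones in 110001110101)


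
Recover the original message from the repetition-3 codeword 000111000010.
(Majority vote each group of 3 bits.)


Groups: 000, 111, 000, 010
Majority votes: 0100

0100


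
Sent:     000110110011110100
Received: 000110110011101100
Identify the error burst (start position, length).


XOR: 000000000000011000

Burst at position 13, length 2


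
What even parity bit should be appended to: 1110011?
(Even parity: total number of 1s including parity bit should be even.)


Number of 1s in data: 5
Parity bit: 1

1


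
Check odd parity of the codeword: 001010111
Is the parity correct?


Number of 1s: 5

Yes, parity is correct (5 ones)


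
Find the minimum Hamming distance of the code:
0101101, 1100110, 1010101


Comparing all pairs, minimum distance: 4
Can detect 3 errors, correct 1 errors

4


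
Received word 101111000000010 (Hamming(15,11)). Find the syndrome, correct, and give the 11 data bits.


Syndrome = 11: error at position 11

Data: 11100010010 (corrected bit 11)


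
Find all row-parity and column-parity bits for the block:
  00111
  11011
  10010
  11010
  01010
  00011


Row parities: 100100
Column parities: 11101

Row P: 100100, Col P: 11101, Corner: 0


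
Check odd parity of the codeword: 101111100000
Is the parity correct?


Number of 1s: 6

No, parity error (6 ones)


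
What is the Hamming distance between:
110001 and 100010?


XOR: 010011
Count of 1s: 3

3


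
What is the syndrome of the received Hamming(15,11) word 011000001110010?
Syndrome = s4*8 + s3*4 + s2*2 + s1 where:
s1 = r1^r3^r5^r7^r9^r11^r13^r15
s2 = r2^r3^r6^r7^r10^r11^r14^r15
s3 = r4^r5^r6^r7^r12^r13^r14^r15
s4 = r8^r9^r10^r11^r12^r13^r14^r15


s1=1, s2=1, s3=1, s4=0

Syndrome = 7 (error at position 7)


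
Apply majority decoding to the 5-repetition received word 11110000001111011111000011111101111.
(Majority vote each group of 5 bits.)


Groups: 11110, 00000, 11110, 11111, 00001, 11111, 01111
Majority votes: 1011011

1011011


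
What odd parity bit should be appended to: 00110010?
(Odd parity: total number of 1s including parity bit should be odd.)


Number of 1s in data: 3
Parity bit: 0

0


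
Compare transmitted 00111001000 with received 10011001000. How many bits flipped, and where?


XOR: 10100000000

2 error(s) at position(s): 0, 2


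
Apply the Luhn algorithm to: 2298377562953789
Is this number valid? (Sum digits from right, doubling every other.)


Luhn sum = 94
94 mod 10 = 4

Invalid (Luhn sum mod 10 = 4)


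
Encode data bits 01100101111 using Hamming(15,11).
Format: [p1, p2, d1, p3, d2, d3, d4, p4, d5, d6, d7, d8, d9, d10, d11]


Parity bits: p1=1, p2=0, p3=0, p4=1

100011010101111


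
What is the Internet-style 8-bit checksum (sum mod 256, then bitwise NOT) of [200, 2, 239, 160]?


Sum = 601 mod 256 = 89
Complement = 166

166


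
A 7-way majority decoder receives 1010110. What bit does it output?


Ones: 4 out of 7
Threshold: 4

1 (4/7 voted 1)


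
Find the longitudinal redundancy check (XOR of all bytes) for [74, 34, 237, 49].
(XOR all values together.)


XOR chain: 74 ^ 34 ^ 237 ^ 49 = 180

180


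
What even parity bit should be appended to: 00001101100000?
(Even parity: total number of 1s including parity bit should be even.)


Number of 1s in data: 4
Parity bit: 0

0


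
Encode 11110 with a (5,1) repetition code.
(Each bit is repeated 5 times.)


Each bit -> 5 copies

1111111111111111111100000


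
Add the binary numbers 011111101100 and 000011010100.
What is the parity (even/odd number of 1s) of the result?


011111101100 = 2028
000011010100 = 212
Sum = 2240 = 100011000000
1s count = 3

odd parity (3 ones in 100011000000)


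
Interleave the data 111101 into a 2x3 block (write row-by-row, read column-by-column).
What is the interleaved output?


Matrix:
  111
  101
Read columns: 111011

111011


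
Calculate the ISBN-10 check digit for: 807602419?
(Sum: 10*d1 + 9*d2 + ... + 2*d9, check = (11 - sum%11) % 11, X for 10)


Weighted sum: 225
225 mod 11 = 5

Check digit: 6


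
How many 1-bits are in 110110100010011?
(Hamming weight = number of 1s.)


Counting 1s in 110110100010011

8


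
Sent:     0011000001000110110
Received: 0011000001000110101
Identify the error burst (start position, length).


XOR: 0000000000000000011

Burst at position 17, length 2


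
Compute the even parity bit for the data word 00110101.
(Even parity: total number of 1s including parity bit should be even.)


Number of 1s in data: 4
Parity bit: 0

0


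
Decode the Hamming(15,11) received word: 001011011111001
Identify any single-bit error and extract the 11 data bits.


Syndrome = 3: error at position 3

Data: 01101111001 (corrected bit 3)


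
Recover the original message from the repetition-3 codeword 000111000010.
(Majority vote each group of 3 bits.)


Groups: 000, 111, 000, 010
Majority votes: 0100

0100


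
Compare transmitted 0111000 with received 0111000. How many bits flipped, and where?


XOR: 0000000

0 errors (received matches sent)


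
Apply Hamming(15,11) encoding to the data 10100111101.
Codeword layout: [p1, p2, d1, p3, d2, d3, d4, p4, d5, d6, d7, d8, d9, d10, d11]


Parity bits: p1=0, p2=1, p3=0, p4=1

011001010111101


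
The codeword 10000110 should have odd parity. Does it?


Number of 1s: 3

Yes, parity is correct (3 ones)


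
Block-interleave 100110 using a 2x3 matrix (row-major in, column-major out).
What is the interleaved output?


Matrix:
  100
  110
Read columns: 110100

110100


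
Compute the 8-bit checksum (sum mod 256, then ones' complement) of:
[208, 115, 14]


Sum = 337 mod 256 = 81
Complement = 174

174


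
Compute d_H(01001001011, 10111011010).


XOR: 11110010001
Count of 1s: 6

6


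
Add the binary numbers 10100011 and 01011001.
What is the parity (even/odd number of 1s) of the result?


10100011 = 163
01011001 = 89
Sum = 252 = 11111100
1s count = 6

even parity (6 ones in 11111100)


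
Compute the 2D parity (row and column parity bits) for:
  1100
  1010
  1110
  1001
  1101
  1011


Row parities: 001011
Column parities: 0111

Row P: 001011, Col P: 0111, Corner: 1


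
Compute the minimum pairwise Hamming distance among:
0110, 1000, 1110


Comparing all pairs, minimum distance: 1
Can detect 0 errors, correct 0 errors

1


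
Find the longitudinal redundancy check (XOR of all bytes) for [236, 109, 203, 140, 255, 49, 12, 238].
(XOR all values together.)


XOR chain: 236 ^ 109 ^ 203 ^ 140 ^ 255 ^ 49 ^ 12 ^ 238 = 234

234


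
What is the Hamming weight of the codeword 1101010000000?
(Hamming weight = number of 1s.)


Counting 1s in 1101010000000

4


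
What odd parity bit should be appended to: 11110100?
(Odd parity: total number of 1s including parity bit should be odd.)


Number of 1s in data: 5
Parity bit: 0

0


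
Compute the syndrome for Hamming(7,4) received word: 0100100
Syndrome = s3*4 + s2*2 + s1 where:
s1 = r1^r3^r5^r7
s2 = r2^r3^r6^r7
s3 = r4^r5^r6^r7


s1=1, s2=1, s3=1

Syndrome = 7 (error at position 7)


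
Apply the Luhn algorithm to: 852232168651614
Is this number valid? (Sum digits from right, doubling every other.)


Luhn sum = 56
56 mod 10 = 6

Invalid (Luhn sum mod 10 = 6)


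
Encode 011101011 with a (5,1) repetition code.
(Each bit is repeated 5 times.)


Each bit -> 5 copies

000001111111111111110000011111000001111111111


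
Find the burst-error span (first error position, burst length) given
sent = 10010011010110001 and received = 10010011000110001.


XOR: 00000000010000000

Burst at position 9, length 1


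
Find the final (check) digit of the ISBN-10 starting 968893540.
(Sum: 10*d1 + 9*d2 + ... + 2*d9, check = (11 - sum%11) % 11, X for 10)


Weighted sum: 365
365 mod 11 = 2

Check digit: 9


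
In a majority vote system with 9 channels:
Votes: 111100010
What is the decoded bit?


Ones: 5 out of 9
Threshold: 5

1 (5/9 voted 1)


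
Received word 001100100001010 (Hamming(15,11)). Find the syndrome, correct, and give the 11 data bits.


Syndrome = 2: error at position 2

Data: 10010001010 (corrected bit 2)


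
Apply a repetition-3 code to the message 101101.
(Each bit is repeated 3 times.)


Each bit -> 3 copies

111000111111000111


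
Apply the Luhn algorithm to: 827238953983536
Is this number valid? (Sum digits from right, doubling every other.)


Luhn sum = 86
86 mod 10 = 6

Invalid (Luhn sum mod 10 = 6)


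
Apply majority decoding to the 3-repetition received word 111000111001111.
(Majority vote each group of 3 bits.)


Groups: 111, 000, 111, 001, 111
Majority votes: 10101

10101


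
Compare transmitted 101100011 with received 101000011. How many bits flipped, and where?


XOR: 000100000

1 error(s) at position(s): 3


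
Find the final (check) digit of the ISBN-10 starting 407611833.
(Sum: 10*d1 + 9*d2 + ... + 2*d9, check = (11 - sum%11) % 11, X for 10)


Weighted sum: 196
196 mod 11 = 9

Check digit: 2


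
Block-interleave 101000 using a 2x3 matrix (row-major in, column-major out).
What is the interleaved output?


Matrix:
  101
  000
Read columns: 100010

100010


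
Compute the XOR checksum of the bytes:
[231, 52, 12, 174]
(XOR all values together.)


XOR chain: 231 ^ 52 ^ 12 ^ 174 = 113

113


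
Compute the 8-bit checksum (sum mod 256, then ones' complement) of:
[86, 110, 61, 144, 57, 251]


Sum = 709 mod 256 = 197
Complement = 58

58


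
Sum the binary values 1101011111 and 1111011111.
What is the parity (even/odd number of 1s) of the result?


1101011111 = 863
1111011111 = 991
Sum = 1854 = 11100111110
1s count = 8

even parity (8 ones in 11100111110)


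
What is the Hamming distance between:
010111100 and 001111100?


XOR: 011000000
Count of 1s: 2

2


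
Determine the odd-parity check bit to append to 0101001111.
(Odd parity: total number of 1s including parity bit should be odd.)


Number of 1s in data: 6
Parity bit: 1

1


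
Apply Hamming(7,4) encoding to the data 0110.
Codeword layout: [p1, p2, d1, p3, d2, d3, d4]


Parity bits: p1=1, p2=1, p3=0

1100110


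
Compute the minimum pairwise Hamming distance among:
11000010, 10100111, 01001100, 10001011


Comparing all pairs, minimum distance: 3
Can detect 2 errors, correct 1 errors

3


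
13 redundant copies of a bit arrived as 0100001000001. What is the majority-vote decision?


Ones: 3 out of 13
Threshold: 7

0 (3/13 voted 1)


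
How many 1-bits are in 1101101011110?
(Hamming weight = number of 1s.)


Counting 1s in 1101101011110

9


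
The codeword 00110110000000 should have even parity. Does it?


Number of 1s: 4

Yes, parity is correct (4 ones)


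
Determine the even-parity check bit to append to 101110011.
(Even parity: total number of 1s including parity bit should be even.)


Number of 1s in data: 6
Parity bit: 0

0


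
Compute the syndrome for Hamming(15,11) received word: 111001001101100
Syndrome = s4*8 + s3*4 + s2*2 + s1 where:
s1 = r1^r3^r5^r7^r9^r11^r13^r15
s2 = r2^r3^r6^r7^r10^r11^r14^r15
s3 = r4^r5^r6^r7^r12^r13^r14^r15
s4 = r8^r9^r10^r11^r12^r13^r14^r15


s1=0, s2=0, s3=1, s4=0

Syndrome = 4 (error at position 4)


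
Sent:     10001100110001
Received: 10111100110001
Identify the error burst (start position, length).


XOR: 00110000000000

Burst at position 2, length 2


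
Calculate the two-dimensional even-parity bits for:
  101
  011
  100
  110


Row parities: 0010
Column parities: 100

Row P: 0010, Col P: 100, Corner: 1


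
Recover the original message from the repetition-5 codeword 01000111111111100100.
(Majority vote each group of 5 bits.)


Groups: 01000, 11111, 11111, 00100
Majority votes: 0110

0110


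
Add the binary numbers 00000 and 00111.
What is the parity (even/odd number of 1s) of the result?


00000 = 0
00111 = 7
Sum = 7 = 111
1s count = 3

odd parity (3 ones in 111)


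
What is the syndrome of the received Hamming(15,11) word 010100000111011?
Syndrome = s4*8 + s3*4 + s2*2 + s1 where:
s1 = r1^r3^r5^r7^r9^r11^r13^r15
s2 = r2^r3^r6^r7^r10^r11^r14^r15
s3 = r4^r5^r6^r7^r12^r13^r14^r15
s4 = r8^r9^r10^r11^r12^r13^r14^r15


s1=0, s2=1, s3=0, s4=1

Syndrome = 10 (error at position 10)


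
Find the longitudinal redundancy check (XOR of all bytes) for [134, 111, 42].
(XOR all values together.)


XOR chain: 134 ^ 111 ^ 42 = 195

195


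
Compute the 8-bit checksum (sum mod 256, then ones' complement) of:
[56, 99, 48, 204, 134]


Sum = 541 mod 256 = 29
Complement = 226

226


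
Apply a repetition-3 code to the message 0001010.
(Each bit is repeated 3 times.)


Each bit -> 3 copies

000000000111000111000


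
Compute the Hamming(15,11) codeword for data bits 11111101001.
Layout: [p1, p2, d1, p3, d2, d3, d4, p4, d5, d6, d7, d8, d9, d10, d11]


Parity bits: p1=1, p2=1, p3=1, p4=0

111111101101001


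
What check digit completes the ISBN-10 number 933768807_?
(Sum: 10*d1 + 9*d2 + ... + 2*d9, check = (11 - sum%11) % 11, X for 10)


Weighted sum: 312
312 mod 11 = 4

Check digit: 7


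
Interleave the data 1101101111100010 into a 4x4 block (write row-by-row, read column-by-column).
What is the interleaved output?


Matrix:
  1101
  1011
  1110
  0010
Read columns: 1110101001111100

1110101001111100


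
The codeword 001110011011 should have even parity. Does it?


Number of 1s: 7

No, parity error (7 ones)


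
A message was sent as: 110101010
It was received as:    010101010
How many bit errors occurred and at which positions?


XOR: 100000000

1 error(s) at position(s): 0


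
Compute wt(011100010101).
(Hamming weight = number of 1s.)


Counting 1s in 011100010101

6


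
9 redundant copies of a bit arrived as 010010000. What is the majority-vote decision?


Ones: 2 out of 9
Threshold: 5

0 (2/9 voted 1)


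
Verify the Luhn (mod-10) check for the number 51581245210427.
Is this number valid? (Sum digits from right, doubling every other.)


Luhn sum = 48
48 mod 10 = 8

Invalid (Luhn sum mod 10 = 8)


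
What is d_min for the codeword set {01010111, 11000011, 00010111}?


Comparing all pairs, minimum distance: 1
Can detect 0 errors, correct 0 errors

1


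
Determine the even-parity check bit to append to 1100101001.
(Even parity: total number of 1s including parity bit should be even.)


Number of 1s in data: 5
Parity bit: 1

1


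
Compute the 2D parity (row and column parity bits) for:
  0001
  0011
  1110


Row parities: 101
Column parities: 1100

Row P: 101, Col P: 1100, Corner: 0


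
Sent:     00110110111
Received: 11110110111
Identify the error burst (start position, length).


XOR: 11000000000

Burst at position 0, length 2


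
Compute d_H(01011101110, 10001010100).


XOR: 11010111010
Count of 1s: 7

7


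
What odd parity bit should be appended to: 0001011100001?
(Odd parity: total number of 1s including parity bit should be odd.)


Number of 1s in data: 5
Parity bit: 0

0


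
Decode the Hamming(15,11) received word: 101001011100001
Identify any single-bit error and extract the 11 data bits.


Syndrome = 0: no error detected

Data: 10101100001 (no errors)


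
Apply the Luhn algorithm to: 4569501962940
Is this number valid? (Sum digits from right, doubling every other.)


Luhn sum = 62
62 mod 10 = 2

Invalid (Luhn sum mod 10 = 2)


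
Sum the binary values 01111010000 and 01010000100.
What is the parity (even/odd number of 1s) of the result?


01111010000 = 976
01010000100 = 644
Sum = 1620 = 11001010100
1s count = 5

odd parity (5 ones in 11001010100)


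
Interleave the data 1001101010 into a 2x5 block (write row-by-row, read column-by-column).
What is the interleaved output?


Matrix:
  10011
  01010
Read columns: 1001001110

1001001110


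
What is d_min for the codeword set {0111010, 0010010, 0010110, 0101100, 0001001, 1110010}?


Comparing all pairs, minimum distance: 1
Can detect 0 errors, correct 0 errors

1


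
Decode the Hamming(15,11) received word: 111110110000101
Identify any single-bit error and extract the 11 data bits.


Syndrome = 12: error at position 12

Data: 11010001101 (corrected bit 12)


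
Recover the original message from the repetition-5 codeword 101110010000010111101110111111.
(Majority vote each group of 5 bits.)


Groups: 10111, 00100, 00010, 11110, 11101, 11111
Majority votes: 100111

100111


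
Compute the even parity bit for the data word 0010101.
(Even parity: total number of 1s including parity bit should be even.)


Number of 1s in data: 3
Parity bit: 1

1


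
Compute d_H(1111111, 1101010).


XOR: 0010101
Count of 1s: 3

3


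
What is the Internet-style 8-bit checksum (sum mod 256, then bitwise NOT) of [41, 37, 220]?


Sum = 298 mod 256 = 42
Complement = 213

213


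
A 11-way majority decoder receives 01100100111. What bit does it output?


Ones: 6 out of 11
Threshold: 6

1 (6/11 voted 1)


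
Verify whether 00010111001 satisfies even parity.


Number of 1s: 5

No, parity error (5 ones)


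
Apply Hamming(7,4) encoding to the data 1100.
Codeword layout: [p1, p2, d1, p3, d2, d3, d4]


Parity bits: p1=0, p2=1, p3=1

0111100


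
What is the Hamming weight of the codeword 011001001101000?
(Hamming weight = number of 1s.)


Counting 1s in 011001001101000

6


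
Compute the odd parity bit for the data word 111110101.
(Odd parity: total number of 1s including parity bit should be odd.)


Number of 1s in data: 7
Parity bit: 0

0


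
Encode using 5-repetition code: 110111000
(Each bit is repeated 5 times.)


Each bit -> 5 copies

111111111100000111111111111111000000000000000


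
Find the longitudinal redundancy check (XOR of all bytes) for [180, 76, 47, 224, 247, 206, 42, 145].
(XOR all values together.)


XOR chain: 180 ^ 76 ^ 47 ^ 224 ^ 247 ^ 206 ^ 42 ^ 145 = 181

181


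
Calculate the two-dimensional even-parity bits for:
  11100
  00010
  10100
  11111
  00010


Row parities: 11011
Column parities: 10111

Row P: 11011, Col P: 10111, Corner: 0


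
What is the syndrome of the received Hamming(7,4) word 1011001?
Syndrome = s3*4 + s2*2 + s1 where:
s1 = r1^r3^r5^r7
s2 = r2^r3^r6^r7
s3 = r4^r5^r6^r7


s1=1, s2=0, s3=0

Syndrome = 1 (error at position 1)


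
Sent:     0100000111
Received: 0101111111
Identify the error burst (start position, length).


XOR: 0001111000

Burst at position 3, length 4


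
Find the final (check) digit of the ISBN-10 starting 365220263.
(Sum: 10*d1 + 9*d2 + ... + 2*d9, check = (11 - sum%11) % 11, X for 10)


Weighted sum: 182
182 mod 11 = 6

Check digit: 5


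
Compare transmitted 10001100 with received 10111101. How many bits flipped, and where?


XOR: 00110001

3 error(s) at position(s): 2, 3, 7


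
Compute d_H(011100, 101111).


XOR: 110011
Count of 1s: 4

4


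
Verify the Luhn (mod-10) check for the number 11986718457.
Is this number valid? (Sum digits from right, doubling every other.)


Luhn sum = 50
50 mod 10 = 0

Valid (Luhn sum mod 10 = 0)


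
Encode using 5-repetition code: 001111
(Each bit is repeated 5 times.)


Each bit -> 5 copies

000000000011111111111111111111


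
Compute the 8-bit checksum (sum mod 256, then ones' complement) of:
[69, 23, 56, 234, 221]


Sum = 603 mod 256 = 91
Complement = 164

164


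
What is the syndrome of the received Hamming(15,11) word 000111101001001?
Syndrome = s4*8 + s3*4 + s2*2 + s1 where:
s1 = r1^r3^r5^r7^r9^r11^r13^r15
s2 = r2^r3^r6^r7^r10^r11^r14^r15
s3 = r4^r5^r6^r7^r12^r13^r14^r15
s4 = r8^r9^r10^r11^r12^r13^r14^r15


s1=0, s2=1, s3=0, s4=1

Syndrome = 10 (error at position 10)


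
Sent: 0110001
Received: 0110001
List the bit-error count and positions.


XOR: 0000000

0 errors (received matches sent)


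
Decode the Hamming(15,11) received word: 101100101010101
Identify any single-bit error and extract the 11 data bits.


Syndrome = 1: error at position 1

Data: 10011010101 (corrected bit 1)


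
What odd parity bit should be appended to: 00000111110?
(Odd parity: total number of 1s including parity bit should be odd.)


Number of 1s in data: 5
Parity bit: 0

0


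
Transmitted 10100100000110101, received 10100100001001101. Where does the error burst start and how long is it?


XOR: 00000000001111000

Burst at position 10, length 4


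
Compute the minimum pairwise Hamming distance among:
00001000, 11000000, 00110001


Comparing all pairs, minimum distance: 3
Can detect 2 errors, correct 1 errors

3


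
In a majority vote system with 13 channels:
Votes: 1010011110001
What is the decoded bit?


Ones: 7 out of 13
Threshold: 7

1 (7/13 voted 1)


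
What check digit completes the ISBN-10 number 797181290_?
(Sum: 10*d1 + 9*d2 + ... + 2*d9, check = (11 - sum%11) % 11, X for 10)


Weighted sum: 302
302 mod 11 = 5

Check digit: 6


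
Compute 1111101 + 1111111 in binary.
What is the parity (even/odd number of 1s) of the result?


1111101 = 125
1111111 = 127
Sum = 252 = 11111100
1s count = 6

even parity (6 ones in 11111100)


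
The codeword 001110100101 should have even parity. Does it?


Number of 1s: 6

Yes, parity is correct (6 ones)


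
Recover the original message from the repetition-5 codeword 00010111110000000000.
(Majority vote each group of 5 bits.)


Groups: 00010, 11111, 00000, 00000
Majority votes: 0100

0100


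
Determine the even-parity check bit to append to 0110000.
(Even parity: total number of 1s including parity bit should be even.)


Number of 1s in data: 2
Parity bit: 0

0


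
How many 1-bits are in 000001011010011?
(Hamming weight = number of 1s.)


Counting 1s in 000001011010011

6


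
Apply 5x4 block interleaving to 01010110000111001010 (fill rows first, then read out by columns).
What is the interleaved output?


Matrix:
  0101
  0110
  0001
  1100
  1010
Read columns: 00011110100100110100

00011110100100110100


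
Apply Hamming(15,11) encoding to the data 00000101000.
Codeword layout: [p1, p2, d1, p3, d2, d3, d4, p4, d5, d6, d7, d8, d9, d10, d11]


Parity bits: p1=0, p2=1, p3=1, p4=0

010100000101000


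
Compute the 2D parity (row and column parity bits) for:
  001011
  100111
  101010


Row parities: 101
Column parities: 000110

Row P: 101, Col P: 000110, Corner: 0


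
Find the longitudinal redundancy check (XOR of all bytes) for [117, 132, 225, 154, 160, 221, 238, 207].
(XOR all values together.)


XOR chain: 117 ^ 132 ^ 225 ^ 154 ^ 160 ^ 221 ^ 238 ^ 207 = 214

214


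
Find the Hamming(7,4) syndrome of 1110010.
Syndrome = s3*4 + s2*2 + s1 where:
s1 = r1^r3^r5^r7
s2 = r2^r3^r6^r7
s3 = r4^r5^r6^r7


s1=0, s2=1, s3=1

Syndrome = 6 (error at position 6)


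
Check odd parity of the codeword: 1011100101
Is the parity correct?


Number of 1s: 6

No, parity error (6 ones)


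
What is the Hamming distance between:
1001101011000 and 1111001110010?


XOR: 0110100101010
Count of 1s: 6

6


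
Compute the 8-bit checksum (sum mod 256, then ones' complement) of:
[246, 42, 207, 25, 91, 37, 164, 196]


Sum = 1008 mod 256 = 240
Complement = 15

15


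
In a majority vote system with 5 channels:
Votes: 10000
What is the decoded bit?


Ones: 1 out of 5
Threshold: 3

0 (1/5 voted 1)


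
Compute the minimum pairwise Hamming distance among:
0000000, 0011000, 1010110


Comparing all pairs, minimum distance: 2
Can detect 1 errors, correct 0 errors

2


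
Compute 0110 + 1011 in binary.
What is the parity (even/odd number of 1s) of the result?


0110 = 6
1011 = 11
Sum = 17 = 10001
1s count = 2

even parity (2 ones in 10001)


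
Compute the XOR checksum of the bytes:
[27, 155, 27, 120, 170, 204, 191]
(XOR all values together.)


XOR chain: 27 ^ 155 ^ 27 ^ 120 ^ 170 ^ 204 ^ 191 = 58

58


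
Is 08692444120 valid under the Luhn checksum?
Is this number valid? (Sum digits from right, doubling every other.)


Luhn sum = 49
49 mod 10 = 9

Invalid (Luhn sum mod 10 = 9)


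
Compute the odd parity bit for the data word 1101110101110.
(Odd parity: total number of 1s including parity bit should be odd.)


Number of 1s in data: 9
Parity bit: 0

0


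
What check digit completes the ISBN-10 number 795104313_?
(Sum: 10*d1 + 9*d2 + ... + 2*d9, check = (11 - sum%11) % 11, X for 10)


Weighted sum: 239
239 mod 11 = 8

Check digit: 3


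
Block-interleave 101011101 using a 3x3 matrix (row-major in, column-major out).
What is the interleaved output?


Matrix:
  101
  011
  101
Read columns: 101010111

101010111


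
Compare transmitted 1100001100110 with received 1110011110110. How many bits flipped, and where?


XOR: 0010010010000

3 error(s) at position(s): 2, 5, 8
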